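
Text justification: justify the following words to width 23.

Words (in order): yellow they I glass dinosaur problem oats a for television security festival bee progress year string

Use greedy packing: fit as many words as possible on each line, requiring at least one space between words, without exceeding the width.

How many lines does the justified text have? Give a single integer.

Answer: 5

Derivation:
Line 1: ['yellow', 'they', 'I', 'glass'] (min_width=19, slack=4)
Line 2: ['dinosaur', 'problem', 'oats', 'a'] (min_width=23, slack=0)
Line 3: ['for', 'television', 'security'] (min_width=23, slack=0)
Line 4: ['festival', 'bee', 'progress'] (min_width=21, slack=2)
Line 5: ['year', 'string'] (min_width=11, slack=12)
Total lines: 5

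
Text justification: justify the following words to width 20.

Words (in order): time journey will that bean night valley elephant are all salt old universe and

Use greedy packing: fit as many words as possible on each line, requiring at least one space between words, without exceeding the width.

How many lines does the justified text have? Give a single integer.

Line 1: ['time', 'journey', 'will'] (min_width=17, slack=3)
Line 2: ['that', 'bean', 'night'] (min_width=15, slack=5)
Line 3: ['valley', 'elephant', 'are'] (min_width=19, slack=1)
Line 4: ['all', 'salt', 'old'] (min_width=12, slack=8)
Line 5: ['universe', 'and'] (min_width=12, slack=8)
Total lines: 5

Answer: 5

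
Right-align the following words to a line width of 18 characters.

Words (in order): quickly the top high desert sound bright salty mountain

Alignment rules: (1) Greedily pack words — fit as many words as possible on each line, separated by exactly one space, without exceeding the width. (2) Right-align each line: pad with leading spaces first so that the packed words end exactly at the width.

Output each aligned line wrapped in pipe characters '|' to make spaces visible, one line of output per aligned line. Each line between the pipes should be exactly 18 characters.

Answer: |   quickly the top|
| high desert sound|
|      bright salty|
|          mountain|

Derivation:
Line 1: ['quickly', 'the', 'top'] (min_width=15, slack=3)
Line 2: ['high', 'desert', 'sound'] (min_width=17, slack=1)
Line 3: ['bright', 'salty'] (min_width=12, slack=6)
Line 4: ['mountain'] (min_width=8, slack=10)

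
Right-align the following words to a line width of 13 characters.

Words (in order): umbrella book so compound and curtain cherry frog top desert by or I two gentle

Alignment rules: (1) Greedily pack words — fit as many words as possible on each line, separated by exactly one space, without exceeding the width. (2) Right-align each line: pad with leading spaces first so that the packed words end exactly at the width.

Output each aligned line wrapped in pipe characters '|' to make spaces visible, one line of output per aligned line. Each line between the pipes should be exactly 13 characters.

Line 1: ['umbrella', 'book'] (min_width=13, slack=0)
Line 2: ['so', 'compound'] (min_width=11, slack=2)
Line 3: ['and', 'curtain'] (min_width=11, slack=2)
Line 4: ['cherry', 'frog'] (min_width=11, slack=2)
Line 5: ['top', 'desert', 'by'] (min_width=13, slack=0)
Line 6: ['or', 'I', 'two'] (min_width=8, slack=5)
Line 7: ['gentle'] (min_width=6, slack=7)

Answer: |umbrella book|
|  so compound|
|  and curtain|
|  cherry frog|
|top desert by|
|     or I two|
|       gentle|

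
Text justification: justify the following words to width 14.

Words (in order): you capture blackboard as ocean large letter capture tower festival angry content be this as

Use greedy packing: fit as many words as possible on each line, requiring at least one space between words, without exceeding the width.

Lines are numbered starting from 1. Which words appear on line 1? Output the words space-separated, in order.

Answer: you capture

Derivation:
Line 1: ['you', 'capture'] (min_width=11, slack=3)
Line 2: ['blackboard', 'as'] (min_width=13, slack=1)
Line 3: ['ocean', 'large'] (min_width=11, slack=3)
Line 4: ['letter', 'capture'] (min_width=14, slack=0)
Line 5: ['tower', 'festival'] (min_width=14, slack=0)
Line 6: ['angry', 'content'] (min_width=13, slack=1)
Line 7: ['be', 'this', 'as'] (min_width=10, slack=4)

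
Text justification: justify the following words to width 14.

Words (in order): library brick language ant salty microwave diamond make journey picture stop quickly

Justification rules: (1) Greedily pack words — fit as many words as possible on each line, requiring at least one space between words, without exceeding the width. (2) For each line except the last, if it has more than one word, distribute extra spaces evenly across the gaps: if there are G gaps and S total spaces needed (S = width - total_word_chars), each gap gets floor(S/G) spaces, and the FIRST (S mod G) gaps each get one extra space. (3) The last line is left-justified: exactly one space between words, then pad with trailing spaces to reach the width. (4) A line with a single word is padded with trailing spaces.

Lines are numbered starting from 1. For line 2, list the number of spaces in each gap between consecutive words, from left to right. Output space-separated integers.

Line 1: ['library', 'brick'] (min_width=13, slack=1)
Line 2: ['language', 'ant'] (min_width=12, slack=2)
Line 3: ['salty'] (min_width=5, slack=9)
Line 4: ['microwave'] (min_width=9, slack=5)
Line 5: ['diamond', 'make'] (min_width=12, slack=2)
Line 6: ['journey'] (min_width=7, slack=7)
Line 7: ['picture', 'stop'] (min_width=12, slack=2)
Line 8: ['quickly'] (min_width=7, slack=7)

Answer: 3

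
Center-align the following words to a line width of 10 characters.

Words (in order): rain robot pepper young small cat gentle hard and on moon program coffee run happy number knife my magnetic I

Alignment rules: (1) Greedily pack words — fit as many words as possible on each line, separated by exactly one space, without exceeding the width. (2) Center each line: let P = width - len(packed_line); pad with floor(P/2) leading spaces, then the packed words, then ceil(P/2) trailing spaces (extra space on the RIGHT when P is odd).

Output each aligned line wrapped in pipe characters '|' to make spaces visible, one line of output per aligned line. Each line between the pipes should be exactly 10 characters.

Answer: |rain robot|
|  pepper  |
|  young   |
|small cat |
|  gentle  |
| hard and |
| on moon  |
| program  |
|coffee run|
|  happy   |
|  number  |
| knife my |
|magnetic I|

Derivation:
Line 1: ['rain', 'robot'] (min_width=10, slack=0)
Line 2: ['pepper'] (min_width=6, slack=4)
Line 3: ['young'] (min_width=5, slack=5)
Line 4: ['small', 'cat'] (min_width=9, slack=1)
Line 5: ['gentle'] (min_width=6, slack=4)
Line 6: ['hard', 'and'] (min_width=8, slack=2)
Line 7: ['on', 'moon'] (min_width=7, slack=3)
Line 8: ['program'] (min_width=7, slack=3)
Line 9: ['coffee', 'run'] (min_width=10, slack=0)
Line 10: ['happy'] (min_width=5, slack=5)
Line 11: ['number'] (min_width=6, slack=4)
Line 12: ['knife', 'my'] (min_width=8, slack=2)
Line 13: ['magnetic', 'I'] (min_width=10, slack=0)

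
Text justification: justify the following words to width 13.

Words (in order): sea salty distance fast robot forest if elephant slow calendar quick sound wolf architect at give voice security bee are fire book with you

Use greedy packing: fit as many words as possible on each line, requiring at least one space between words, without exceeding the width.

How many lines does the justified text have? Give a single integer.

Answer: 12

Derivation:
Line 1: ['sea', 'salty'] (min_width=9, slack=4)
Line 2: ['distance', 'fast'] (min_width=13, slack=0)
Line 3: ['robot', 'forest'] (min_width=12, slack=1)
Line 4: ['if', 'elephant'] (min_width=11, slack=2)
Line 5: ['slow', 'calendar'] (min_width=13, slack=0)
Line 6: ['quick', 'sound'] (min_width=11, slack=2)
Line 7: ['wolf'] (min_width=4, slack=9)
Line 8: ['architect', 'at'] (min_width=12, slack=1)
Line 9: ['give', 'voice'] (min_width=10, slack=3)
Line 10: ['security', 'bee'] (min_width=12, slack=1)
Line 11: ['are', 'fire', 'book'] (min_width=13, slack=0)
Line 12: ['with', 'you'] (min_width=8, slack=5)
Total lines: 12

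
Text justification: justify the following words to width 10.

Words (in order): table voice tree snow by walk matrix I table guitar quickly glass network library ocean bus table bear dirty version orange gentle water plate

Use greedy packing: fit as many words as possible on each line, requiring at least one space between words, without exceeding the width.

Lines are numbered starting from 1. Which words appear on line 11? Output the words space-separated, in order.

Answer: library

Derivation:
Line 1: ['table'] (min_width=5, slack=5)
Line 2: ['voice', 'tree'] (min_width=10, slack=0)
Line 3: ['snow', 'by'] (min_width=7, slack=3)
Line 4: ['walk'] (min_width=4, slack=6)
Line 5: ['matrix', 'I'] (min_width=8, slack=2)
Line 6: ['table'] (min_width=5, slack=5)
Line 7: ['guitar'] (min_width=6, slack=4)
Line 8: ['quickly'] (min_width=7, slack=3)
Line 9: ['glass'] (min_width=5, slack=5)
Line 10: ['network'] (min_width=7, slack=3)
Line 11: ['library'] (min_width=7, slack=3)
Line 12: ['ocean', 'bus'] (min_width=9, slack=1)
Line 13: ['table', 'bear'] (min_width=10, slack=0)
Line 14: ['dirty'] (min_width=5, slack=5)
Line 15: ['version'] (min_width=7, slack=3)
Line 16: ['orange'] (min_width=6, slack=4)
Line 17: ['gentle'] (min_width=6, slack=4)
Line 18: ['water'] (min_width=5, slack=5)
Line 19: ['plate'] (min_width=5, slack=5)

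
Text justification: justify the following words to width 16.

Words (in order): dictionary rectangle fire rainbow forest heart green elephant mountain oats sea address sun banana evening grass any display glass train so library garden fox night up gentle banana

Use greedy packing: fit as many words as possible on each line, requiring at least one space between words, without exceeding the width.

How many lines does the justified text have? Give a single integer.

Answer: 13

Derivation:
Line 1: ['dictionary'] (min_width=10, slack=6)
Line 2: ['rectangle', 'fire'] (min_width=14, slack=2)
Line 3: ['rainbow', 'forest'] (min_width=14, slack=2)
Line 4: ['heart', 'green'] (min_width=11, slack=5)
Line 5: ['elephant'] (min_width=8, slack=8)
Line 6: ['mountain', 'oats'] (min_width=13, slack=3)
Line 7: ['sea', 'address', 'sun'] (min_width=15, slack=1)
Line 8: ['banana', 'evening'] (min_width=14, slack=2)
Line 9: ['grass', 'any'] (min_width=9, slack=7)
Line 10: ['display', 'glass'] (min_width=13, slack=3)
Line 11: ['train', 'so', 'library'] (min_width=16, slack=0)
Line 12: ['garden', 'fox', 'night'] (min_width=16, slack=0)
Line 13: ['up', 'gentle', 'banana'] (min_width=16, slack=0)
Total lines: 13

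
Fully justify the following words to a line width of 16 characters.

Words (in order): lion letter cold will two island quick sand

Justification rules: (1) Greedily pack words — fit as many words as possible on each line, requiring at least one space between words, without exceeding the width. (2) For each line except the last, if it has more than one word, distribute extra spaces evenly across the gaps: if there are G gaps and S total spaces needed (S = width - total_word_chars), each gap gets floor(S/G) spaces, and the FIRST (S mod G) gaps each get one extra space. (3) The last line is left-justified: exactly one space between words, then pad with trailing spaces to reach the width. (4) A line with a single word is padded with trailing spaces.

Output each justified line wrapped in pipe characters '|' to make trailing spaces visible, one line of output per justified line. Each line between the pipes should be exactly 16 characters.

Line 1: ['lion', 'letter', 'cold'] (min_width=16, slack=0)
Line 2: ['will', 'two', 'island'] (min_width=15, slack=1)
Line 3: ['quick', 'sand'] (min_width=10, slack=6)

Answer: |lion letter cold|
|will  two island|
|quick sand      |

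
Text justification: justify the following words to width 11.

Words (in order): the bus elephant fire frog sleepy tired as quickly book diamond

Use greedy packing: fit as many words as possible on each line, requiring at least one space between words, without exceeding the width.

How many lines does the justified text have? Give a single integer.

Answer: 8

Derivation:
Line 1: ['the', 'bus'] (min_width=7, slack=4)
Line 2: ['elephant'] (min_width=8, slack=3)
Line 3: ['fire', 'frog'] (min_width=9, slack=2)
Line 4: ['sleepy'] (min_width=6, slack=5)
Line 5: ['tired', 'as'] (min_width=8, slack=3)
Line 6: ['quickly'] (min_width=7, slack=4)
Line 7: ['book'] (min_width=4, slack=7)
Line 8: ['diamond'] (min_width=7, slack=4)
Total lines: 8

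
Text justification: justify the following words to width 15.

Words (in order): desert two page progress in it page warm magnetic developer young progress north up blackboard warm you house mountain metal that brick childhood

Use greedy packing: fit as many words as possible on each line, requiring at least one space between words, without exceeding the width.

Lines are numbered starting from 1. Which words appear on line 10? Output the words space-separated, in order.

Answer: that brick

Derivation:
Line 1: ['desert', 'two', 'page'] (min_width=15, slack=0)
Line 2: ['progress', 'in', 'it'] (min_width=14, slack=1)
Line 3: ['page', 'warm'] (min_width=9, slack=6)
Line 4: ['magnetic'] (min_width=8, slack=7)
Line 5: ['developer', 'young'] (min_width=15, slack=0)
Line 6: ['progress', 'north'] (min_width=14, slack=1)
Line 7: ['up', 'blackboard'] (min_width=13, slack=2)
Line 8: ['warm', 'you', 'house'] (min_width=14, slack=1)
Line 9: ['mountain', 'metal'] (min_width=14, slack=1)
Line 10: ['that', 'brick'] (min_width=10, slack=5)
Line 11: ['childhood'] (min_width=9, slack=6)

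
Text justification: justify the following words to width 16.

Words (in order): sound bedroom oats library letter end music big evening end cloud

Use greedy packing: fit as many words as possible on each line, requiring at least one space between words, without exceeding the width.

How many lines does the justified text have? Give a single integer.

Answer: 5

Derivation:
Line 1: ['sound', 'bedroom'] (min_width=13, slack=3)
Line 2: ['oats', 'library'] (min_width=12, slack=4)
Line 3: ['letter', 'end', 'music'] (min_width=16, slack=0)
Line 4: ['big', 'evening', 'end'] (min_width=15, slack=1)
Line 5: ['cloud'] (min_width=5, slack=11)
Total lines: 5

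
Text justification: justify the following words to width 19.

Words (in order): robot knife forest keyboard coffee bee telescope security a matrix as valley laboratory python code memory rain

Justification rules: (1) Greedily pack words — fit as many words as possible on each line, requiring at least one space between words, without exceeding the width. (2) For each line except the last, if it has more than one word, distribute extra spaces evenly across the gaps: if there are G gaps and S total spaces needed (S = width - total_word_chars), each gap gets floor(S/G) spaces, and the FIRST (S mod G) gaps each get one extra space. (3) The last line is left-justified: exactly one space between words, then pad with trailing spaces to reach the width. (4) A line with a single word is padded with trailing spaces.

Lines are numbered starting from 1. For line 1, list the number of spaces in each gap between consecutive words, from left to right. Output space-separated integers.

Line 1: ['robot', 'knife', 'forest'] (min_width=18, slack=1)
Line 2: ['keyboard', 'coffee', 'bee'] (min_width=19, slack=0)
Line 3: ['telescope', 'security'] (min_width=18, slack=1)
Line 4: ['a', 'matrix', 'as', 'valley'] (min_width=18, slack=1)
Line 5: ['laboratory', 'python'] (min_width=17, slack=2)
Line 6: ['code', 'memory', 'rain'] (min_width=16, slack=3)

Answer: 2 1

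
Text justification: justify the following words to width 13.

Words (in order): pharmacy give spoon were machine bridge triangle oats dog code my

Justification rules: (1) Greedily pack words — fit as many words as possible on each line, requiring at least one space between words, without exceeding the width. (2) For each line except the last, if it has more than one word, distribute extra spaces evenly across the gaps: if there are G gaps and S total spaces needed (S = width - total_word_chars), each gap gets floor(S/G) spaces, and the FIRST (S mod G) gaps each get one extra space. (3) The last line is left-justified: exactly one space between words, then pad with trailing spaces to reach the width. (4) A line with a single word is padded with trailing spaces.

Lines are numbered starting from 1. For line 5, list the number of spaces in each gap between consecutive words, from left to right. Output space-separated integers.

Answer: 1

Derivation:
Line 1: ['pharmacy', 'give'] (min_width=13, slack=0)
Line 2: ['spoon', 'were'] (min_width=10, slack=3)
Line 3: ['machine'] (min_width=7, slack=6)
Line 4: ['bridge'] (min_width=6, slack=7)
Line 5: ['triangle', 'oats'] (min_width=13, slack=0)
Line 6: ['dog', 'code', 'my'] (min_width=11, slack=2)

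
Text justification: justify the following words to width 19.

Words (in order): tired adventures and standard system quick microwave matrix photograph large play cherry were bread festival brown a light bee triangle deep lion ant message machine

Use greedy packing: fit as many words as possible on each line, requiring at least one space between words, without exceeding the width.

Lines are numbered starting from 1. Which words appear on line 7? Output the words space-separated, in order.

Line 1: ['tired', 'adventures'] (min_width=16, slack=3)
Line 2: ['and', 'standard', 'system'] (min_width=19, slack=0)
Line 3: ['quick', 'microwave'] (min_width=15, slack=4)
Line 4: ['matrix', 'photograph'] (min_width=17, slack=2)
Line 5: ['large', 'play', 'cherry'] (min_width=17, slack=2)
Line 6: ['were', 'bread', 'festival'] (min_width=19, slack=0)
Line 7: ['brown', 'a', 'light', 'bee'] (min_width=17, slack=2)
Line 8: ['triangle', 'deep', 'lion'] (min_width=18, slack=1)
Line 9: ['ant', 'message', 'machine'] (min_width=19, slack=0)

Answer: brown a light bee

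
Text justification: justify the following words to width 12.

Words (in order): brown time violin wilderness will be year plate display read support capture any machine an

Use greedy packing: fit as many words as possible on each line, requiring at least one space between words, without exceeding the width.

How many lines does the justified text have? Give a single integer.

Line 1: ['brown', 'time'] (min_width=10, slack=2)
Line 2: ['violin'] (min_width=6, slack=6)
Line 3: ['wilderness'] (min_width=10, slack=2)
Line 4: ['will', 'be', 'year'] (min_width=12, slack=0)
Line 5: ['plate'] (min_width=5, slack=7)
Line 6: ['display', 'read'] (min_width=12, slack=0)
Line 7: ['support'] (min_width=7, slack=5)
Line 8: ['capture', 'any'] (min_width=11, slack=1)
Line 9: ['machine', 'an'] (min_width=10, slack=2)
Total lines: 9

Answer: 9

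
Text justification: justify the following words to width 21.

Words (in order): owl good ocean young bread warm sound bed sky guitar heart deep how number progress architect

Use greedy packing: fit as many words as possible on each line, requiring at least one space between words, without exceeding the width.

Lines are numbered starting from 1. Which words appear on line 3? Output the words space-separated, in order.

Answer: sky guitar heart deep

Derivation:
Line 1: ['owl', 'good', 'ocean', 'young'] (min_width=20, slack=1)
Line 2: ['bread', 'warm', 'sound', 'bed'] (min_width=20, slack=1)
Line 3: ['sky', 'guitar', 'heart', 'deep'] (min_width=21, slack=0)
Line 4: ['how', 'number', 'progress'] (min_width=19, slack=2)
Line 5: ['architect'] (min_width=9, slack=12)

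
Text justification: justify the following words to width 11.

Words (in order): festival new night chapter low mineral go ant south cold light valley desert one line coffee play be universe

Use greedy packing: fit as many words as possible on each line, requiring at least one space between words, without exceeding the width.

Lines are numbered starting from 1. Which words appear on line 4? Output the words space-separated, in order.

Line 1: ['festival'] (min_width=8, slack=3)
Line 2: ['new', 'night'] (min_width=9, slack=2)
Line 3: ['chapter', 'low'] (min_width=11, slack=0)
Line 4: ['mineral', 'go'] (min_width=10, slack=1)
Line 5: ['ant', 'south'] (min_width=9, slack=2)
Line 6: ['cold', 'light'] (min_width=10, slack=1)
Line 7: ['valley'] (min_width=6, slack=5)
Line 8: ['desert', 'one'] (min_width=10, slack=1)
Line 9: ['line', 'coffee'] (min_width=11, slack=0)
Line 10: ['play', 'be'] (min_width=7, slack=4)
Line 11: ['universe'] (min_width=8, slack=3)

Answer: mineral go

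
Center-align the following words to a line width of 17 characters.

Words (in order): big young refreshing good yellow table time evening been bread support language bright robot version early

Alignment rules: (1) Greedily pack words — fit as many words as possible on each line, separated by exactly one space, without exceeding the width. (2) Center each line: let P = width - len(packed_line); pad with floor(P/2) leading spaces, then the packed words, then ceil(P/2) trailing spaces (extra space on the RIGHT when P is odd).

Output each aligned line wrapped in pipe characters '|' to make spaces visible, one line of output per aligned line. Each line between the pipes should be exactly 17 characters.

Answer: |    big young    |
| refreshing good |
|yellow table time|
|  evening been   |
|  bread support  |
| language bright |
|  robot version  |
|      early      |

Derivation:
Line 1: ['big', 'young'] (min_width=9, slack=8)
Line 2: ['refreshing', 'good'] (min_width=15, slack=2)
Line 3: ['yellow', 'table', 'time'] (min_width=17, slack=0)
Line 4: ['evening', 'been'] (min_width=12, slack=5)
Line 5: ['bread', 'support'] (min_width=13, slack=4)
Line 6: ['language', 'bright'] (min_width=15, slack=2)
Line 7: ['robot', 'version'] (min_width=13, slack=4)
Line 8: ['early'] (min_width=5, slack=12)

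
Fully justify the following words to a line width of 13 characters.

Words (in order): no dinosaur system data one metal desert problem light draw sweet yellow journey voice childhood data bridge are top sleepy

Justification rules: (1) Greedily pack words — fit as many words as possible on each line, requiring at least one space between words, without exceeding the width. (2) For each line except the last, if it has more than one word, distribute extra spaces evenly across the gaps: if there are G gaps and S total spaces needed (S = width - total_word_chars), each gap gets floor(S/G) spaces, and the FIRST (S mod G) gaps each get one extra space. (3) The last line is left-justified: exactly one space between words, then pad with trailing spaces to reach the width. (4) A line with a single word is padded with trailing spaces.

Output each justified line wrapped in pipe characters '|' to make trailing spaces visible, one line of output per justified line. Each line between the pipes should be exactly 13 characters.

Line 1: ['no', 'dinosaur'] (min_width=11, slack=2)
Line 2: ['system', 'data'] (min_width=11, slack=2)
Line 3: ['one', 'metal'] (min_width=9, slack=4)
Line 4: ['desert'] (min_width=6, slack=7)
Line 5: ['problem', 'light'] (min_width=13, slack=0)
Line 6: ['draw', 'sweet'] (min_width=10, slack=3)
Line 7: ['yellow'] (min_width=6, slack=7)
Line 8: ['journey', 'voice'] (min_width=13, slack=0)
Line 9: ['childhood'] (min_width=9, slack=4)
Line 10: ['data', 'bridge'] (min_width=11, slack=2)
Line 11: ['are', 'top'] (min_width=7, slack=6)
Line 12: ['sleepy'] (min_width=6, slack=7)

Answer: |no   dinosaur|
|system   data|
|one     metal|
|desert       |
|problem light|
|draw    sweet|
|yellow       |
|journey voice|
|childhood    |
|data   bridge|
|are       top|
|sleepy       |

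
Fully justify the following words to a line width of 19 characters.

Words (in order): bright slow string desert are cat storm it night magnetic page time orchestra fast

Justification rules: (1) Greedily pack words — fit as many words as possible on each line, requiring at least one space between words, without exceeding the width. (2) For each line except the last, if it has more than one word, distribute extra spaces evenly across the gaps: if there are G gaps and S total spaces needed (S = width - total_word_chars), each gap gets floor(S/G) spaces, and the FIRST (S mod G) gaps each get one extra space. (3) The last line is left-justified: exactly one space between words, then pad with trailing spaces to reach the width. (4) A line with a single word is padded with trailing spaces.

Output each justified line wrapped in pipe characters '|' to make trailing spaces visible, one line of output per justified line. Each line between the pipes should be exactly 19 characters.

Answer: |bright  slow string|
|desert    are   cat|
|storm    it   night|
|magnetic  page time|
|orchestra fast     |

Derivation:
Line 1: ['bright', 'slow', 'string'] (min_width=18, slack=1)
Line 2: ['desert', 'are', 'cat'] (min_width=14, slack=5)
Line 3: ['storm', 'it', 'night'] (min_width=14, slack=5)
Line 4: ['magnetic', 'page', 'time'] (min_width=18, slack=1)
Line 5: ['orchestra', 'fast'] (min_width=14, slack=5)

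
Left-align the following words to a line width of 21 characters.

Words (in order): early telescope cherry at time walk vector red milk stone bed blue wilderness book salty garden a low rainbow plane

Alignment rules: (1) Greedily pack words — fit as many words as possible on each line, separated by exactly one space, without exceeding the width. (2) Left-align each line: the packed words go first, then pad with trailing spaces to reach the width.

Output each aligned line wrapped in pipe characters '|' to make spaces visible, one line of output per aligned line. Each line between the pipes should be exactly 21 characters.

Line 1: ['early', 'telescope'] (min_width=15, slack=6)
Line 2: ['cherry', 'at', 'time', 'walk'] (min_width=19, slack=2)
Line 3: ['vector', 'red', 'milk', 'stone'] (min_width=21, slack=0)
Line 4: ['bed', 'blue', 'wilderness'] (min_width=19, slack=2)
Line 5: ['book', 'salty', 'garden', 'a'] (min_width=19, slack=2)
Line 6: ['low', 'rainbow', 'plane'] (min_width=17, slack=4)

Answer: |early telescope      |
|cherry at time walk  |
|vector red milk stone|
|bed blue wilderness  |
|book salty garden a  |
|low rainbow plane    |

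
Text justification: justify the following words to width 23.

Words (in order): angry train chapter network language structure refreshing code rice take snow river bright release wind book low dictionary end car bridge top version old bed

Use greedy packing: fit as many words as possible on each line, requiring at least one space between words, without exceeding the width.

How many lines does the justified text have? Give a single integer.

Answer: 9

Derivation:
Line 1: ['angry', 'train', 'chapter'] (min_width=19, slack=4)
Line 2: ['network', 'language'] (min_width=16, slack=7)
Line 3: ['structure', 'refreshing'] (min_width=20, slack=3)
Line 4: ['code', 'rice', 'take', 'snow'] (min_width=19, slack=4)
Line 5: ['river', 'bright', 'release'] (min_width=20, slack=3)
Line 6: ['wind', 'book', 'low'] (min_width=13, slack=10)
Line 7: ['dictionary', 'end', 'car'] (min_width=18, slack=5)
Line 8: ['bridge', 'top', 'version', 'old'] (min_width=22, slack=1)
Line 9: ['bed'] (min_width=3, slack=20)
Total lines: 9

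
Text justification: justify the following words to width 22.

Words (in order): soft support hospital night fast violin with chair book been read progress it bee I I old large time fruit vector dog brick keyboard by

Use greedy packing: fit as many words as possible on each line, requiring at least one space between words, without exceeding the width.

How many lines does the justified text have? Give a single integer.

Line 1: ['soft', 'support', 'hospital'] (min_width=21, slack=1)
Line 2: ['night', 'fast', 'violin', 'with'] (min_width=22, slack=0)
Line 3: ['chair', 'book', 'been', 'read'] (min_width=20, slack=2)
Line 4: ['progress', 'it', 'bee', 'I', 'I'] (min_width=19, slack=3)
Line 5: ['old', 'large', 'time', 'fruit'] (min_width=20, slack=2)
Line 6: ['vector', 'dog', 'brick'] (min_width=16, slack=6)
Line 7: ['keyboard', 'by'] (min_width=11, slack=11)
Total lines: 7

Answer: 7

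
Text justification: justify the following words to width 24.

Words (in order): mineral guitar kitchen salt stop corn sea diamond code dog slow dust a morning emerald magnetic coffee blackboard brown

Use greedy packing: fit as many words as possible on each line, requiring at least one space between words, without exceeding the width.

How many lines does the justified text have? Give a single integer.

Answer: 6

Derivation:
Line 1: ['mineral', 'guitar', 'kitchen'] (min_width=22, slack=2)
Line 2: ['salt', 'stop', 'corn', 'sea'] (min_width=18, slack=6)
Line 3: ['diamond', 'code', 'dog', 'slow'] (min_width=21, slack=3)
Line 4: ['dust', 'a', 'morning', 'emerald'] (min_width=22, slack=2)
Line 5: ['magnetic', 'coffee'] (min_width=15, slack=9)
Line 6: ['blackboard', 'brown'] (min_width=16, slack=8)
Total lines: 6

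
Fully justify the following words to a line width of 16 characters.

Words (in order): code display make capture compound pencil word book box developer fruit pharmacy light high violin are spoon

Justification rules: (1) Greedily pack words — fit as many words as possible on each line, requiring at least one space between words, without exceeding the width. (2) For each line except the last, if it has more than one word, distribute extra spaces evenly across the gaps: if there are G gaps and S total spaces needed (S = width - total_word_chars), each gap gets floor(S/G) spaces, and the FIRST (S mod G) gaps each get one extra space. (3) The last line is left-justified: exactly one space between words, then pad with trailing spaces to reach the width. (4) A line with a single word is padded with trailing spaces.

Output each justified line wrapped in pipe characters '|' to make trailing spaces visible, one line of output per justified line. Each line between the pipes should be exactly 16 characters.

Answer: |code     display|
|make     capture|
|compound  pencil|
|word   book  box|
|developer  fruit|
|pharmacy   light|
|high  violin are|
|spoon           |

Derivation:
Line 1: ['code', 'display'] (min_width=12, slack=4)
Line 2: ['make', 'capture'] (min_width=12, slack=4)
Line 3: ['compound', 'pencil'] (min_width=15, slack=1)
Line 4: ['word', 'book', 'box'] (min_width=13, slack=3)
Line 5: ['developer', 'fruit'] (min_width=15, slack=1)
Line 6: ['pharmacy', 'light'] (min_width=14, slack=2)
Line 7: ['high', 'violin', 'are'] (min_width=15, slack=1)
Line 8: ['spoon'] (min_width=5, slack=11)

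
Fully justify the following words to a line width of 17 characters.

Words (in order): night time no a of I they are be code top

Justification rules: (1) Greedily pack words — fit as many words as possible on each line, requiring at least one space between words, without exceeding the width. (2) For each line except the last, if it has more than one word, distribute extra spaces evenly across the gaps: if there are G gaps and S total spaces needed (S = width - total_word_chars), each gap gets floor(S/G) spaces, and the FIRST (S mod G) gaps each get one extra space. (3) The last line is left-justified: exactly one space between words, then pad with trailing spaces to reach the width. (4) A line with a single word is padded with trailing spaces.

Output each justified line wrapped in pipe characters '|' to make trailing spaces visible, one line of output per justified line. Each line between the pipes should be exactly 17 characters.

Answer: |night  time  no a|
|of  I they are be|
|code top         |

Derivation:
Line 1: ['night', 'time', 'no', 'a'] (min_width=15, slack=2)
Line 2: ['of', 'I', 'they', 'are', 'be'] (min_width=16, slack=1)
Line 3: ['code', 'top'] (min_width=8, slack=9)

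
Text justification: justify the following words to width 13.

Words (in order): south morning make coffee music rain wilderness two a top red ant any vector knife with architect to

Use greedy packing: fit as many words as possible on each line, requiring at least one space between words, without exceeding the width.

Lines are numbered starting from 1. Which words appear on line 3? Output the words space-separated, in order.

Answer: music rain

Derivation:
Line 1: ['south', 'morning'] (min_width=13, slack=0)
Line 2: ['make', 'coffee'] (min_width=11, slack=2)
Line 3: ['music', 'rain'] (min_width=10, slack=3)
Line 4: ['wilderness'] (min_width=10, slack=3)
Line 5: ['two', 'a', 'top', 'red'] (min_width=13, slack=0)
Line 6: ['ant', 'any'] (min_width=7, slack=6)
Line 7: ['vector', 'knife'] (min_width=12, slack=1)
Line 8: ['with'] (min_width=4, slack=9)
Line 9: ['architect', 'to'] (min_width=12, slack=1)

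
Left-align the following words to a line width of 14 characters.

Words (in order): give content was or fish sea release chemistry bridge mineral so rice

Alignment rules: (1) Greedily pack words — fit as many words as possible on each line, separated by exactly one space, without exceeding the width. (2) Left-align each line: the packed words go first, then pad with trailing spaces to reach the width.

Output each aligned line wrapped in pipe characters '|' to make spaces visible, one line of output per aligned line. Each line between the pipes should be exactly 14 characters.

Answer: |give content  |
|was or fish   |
|sea release   |
|chemistry     |
|bridge mineral|
|so rice       |

Derivation:
Line 1: ['give', 'content'] (min_width=12, slack=2)
Line 2: ['was', 'or', 'fish'] (min_width=11, slack=3)
Line 3: ['sea', 'release'] (min_width=11, slack=3)
Line 4: ['chemistry'] (min_width=9, slack=5)
Line 5: ['bridge', 'mineral'] (min_width=14, slack=0)
Line 6: ['so', 'rice'] (min_width=7, slack=7)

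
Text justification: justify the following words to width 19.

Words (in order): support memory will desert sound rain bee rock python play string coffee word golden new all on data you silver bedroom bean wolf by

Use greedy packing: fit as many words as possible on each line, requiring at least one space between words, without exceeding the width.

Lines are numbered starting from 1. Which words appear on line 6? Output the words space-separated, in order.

Line 1: ['support', 'memory', 'will'] (min_width=19, slack=0)
Line 2: ['desert', 'sound', 'rain'] (min_width=17, slack=2)
Line 3: ['bee', 'rock', 'python'] (min_width=15, slack=4)
Line 4: ['play', 'string', 'coffee'] (min_width=18, slack=1)
Line 5: ['word', 'golden', 'new', 'all'] (min_width=19, slack=0)
Line 6: ['on', 'data', 'you', 'silver'] (min_width=18, slack=1)
Line 7: ['bedroom', 'bean', 'wolf'] (min_width=17, slack=2)
Line 8: ['by'] (min_width=2, slack=17)

Answer: on data you silver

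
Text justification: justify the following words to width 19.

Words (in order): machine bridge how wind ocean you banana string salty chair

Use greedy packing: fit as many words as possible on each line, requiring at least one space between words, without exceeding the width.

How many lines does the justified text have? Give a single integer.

Line 1: ['machine', 'bridge', 'how'] (min_width=18, slack=1)
Line 2: ['wind', 'ocean', 'you'] (min_width=14, slack=5)
Line 3: ['banana', 'string', 'salty'] (min_width=19, slack=0)
Line 4: ['chair'] (min_width=5, slack=14)
Total lines: 4

Answer: 4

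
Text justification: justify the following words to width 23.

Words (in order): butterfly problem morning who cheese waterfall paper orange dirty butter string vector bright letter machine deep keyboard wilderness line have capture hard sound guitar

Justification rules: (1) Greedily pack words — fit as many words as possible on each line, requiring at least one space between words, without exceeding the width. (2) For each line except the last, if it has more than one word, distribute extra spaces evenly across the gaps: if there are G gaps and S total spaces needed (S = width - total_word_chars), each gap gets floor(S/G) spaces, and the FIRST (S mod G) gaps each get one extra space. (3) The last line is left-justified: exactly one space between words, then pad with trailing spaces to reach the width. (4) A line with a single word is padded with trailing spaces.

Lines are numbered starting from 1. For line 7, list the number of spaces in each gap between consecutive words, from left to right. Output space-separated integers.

Answer: 3 2

Derivation:
Line 1: ['butterfly', 'problem'] (min_width=17, slack=6)
Line 2: ['morning', 'who', 'cheese'] (min_width=18, slack=5)
Line 3: ['waterfall', 'paper', 'orange'] (min_width=22, slack=1)
Line 4: ['dirty', 'butter', 'string'] (min_width=19, slack=4)
Line 5: ['vector', 'bright', 'letter'] (min_width=20, slack=3)
Line 6: ['machine', 'deep', 'keyboard'] (min_width=21, slack=2)
Line 7: ['wilderness', 'line', 'have'] (min_width=20, slack=3)
Line 8: ['capture', 'hard', 'sound'] (min_width=18, slack=5)
Line 9: ['guitar'] (min_width=6, slack=17)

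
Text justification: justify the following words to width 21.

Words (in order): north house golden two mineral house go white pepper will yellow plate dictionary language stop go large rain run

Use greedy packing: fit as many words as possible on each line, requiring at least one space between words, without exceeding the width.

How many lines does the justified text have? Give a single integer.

Answer: 7

Derivation:
Line 1: ['north', 'house', 'golden'] (min_width=18, slack=3)
Line 2: ['two', 'mineral', 'house', 'go'] (min_width=20, slack=1)
Line 3: ['white', 'pepper', 'will'] (min_width=17, slack=4)
Line 4: ['yellow', 'plate'] (min_width=12, slack=9)
Line 5: ['dictionary', 'language'] (min_width=19, slack=2)
Line 6: ['stop', 'go', 'large', 'rain'] (min_width=18, slack=3)
Line 7: ['run'] (min_width=3, slack=18)
Total lines: 7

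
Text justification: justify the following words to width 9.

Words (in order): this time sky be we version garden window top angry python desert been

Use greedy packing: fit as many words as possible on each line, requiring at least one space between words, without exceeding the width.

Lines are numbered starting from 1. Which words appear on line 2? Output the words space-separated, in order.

Line 1: ['this', 'time'] (min_width=9, slack=0)
Line 2: ['sky', 'be', 'we'] (min_width=9, slack=0)
Line 3: ['version'] (min_width=7, slack=2)
Line 4: ['garden'] (min_width=6, slack=3)
Line 5: ['window'] (min_width=6, slack=3)
Line 6: ['top', 'angry'] (min_width=9, slack=0)
Line 7: ['python'] (min_width=6, slack=3)
Line 8: ['desert'] (min_width=6, slack=3)
Line 9: ['been'] (min_width=4, slack=5)

Answer: sky be we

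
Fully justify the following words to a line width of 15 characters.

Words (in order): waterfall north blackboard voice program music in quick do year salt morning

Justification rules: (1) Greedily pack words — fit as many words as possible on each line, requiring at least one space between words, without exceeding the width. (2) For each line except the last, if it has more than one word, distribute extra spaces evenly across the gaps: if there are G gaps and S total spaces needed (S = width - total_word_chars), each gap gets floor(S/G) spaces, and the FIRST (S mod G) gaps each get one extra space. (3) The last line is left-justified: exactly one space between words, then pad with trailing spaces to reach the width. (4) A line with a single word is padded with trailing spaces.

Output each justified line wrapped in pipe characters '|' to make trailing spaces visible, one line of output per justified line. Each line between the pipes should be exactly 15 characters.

Line 1: ['waterfall', 'north'] (min_width=15, slack=0)
Line 2: ['blackboard'] (min_width=10, slack=5)
Line 3: ['voice', 'program'] (min_width=13, slack=2)
Line 4: ['music', 'in', 'quick'] (min_width=14, slack=1)
Line 5: ['do', 'year', 'salt'] (min_width=12, slack=3)
Line 6: ['morning'] (min_width=7, slack=8)

Answer: |waterfall north|
|blackboard     |
|voice   program|
|music  in quick|
|do   year  salt|
|morning        |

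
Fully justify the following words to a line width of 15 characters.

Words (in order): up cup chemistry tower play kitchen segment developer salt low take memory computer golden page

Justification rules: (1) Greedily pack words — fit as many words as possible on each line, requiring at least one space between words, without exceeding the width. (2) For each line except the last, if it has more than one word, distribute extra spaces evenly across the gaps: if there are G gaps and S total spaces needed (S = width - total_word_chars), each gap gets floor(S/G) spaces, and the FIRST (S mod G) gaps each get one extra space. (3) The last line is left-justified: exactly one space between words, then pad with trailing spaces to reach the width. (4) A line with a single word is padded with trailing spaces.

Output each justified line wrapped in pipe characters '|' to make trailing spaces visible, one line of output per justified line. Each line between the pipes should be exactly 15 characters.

Line 1: ['up', 'cup'] (min_width=6, slack=9)
Line 2: ['chemistry', 'tower'] (min_width=15, slack=0)
Line 3: ['play', 'kitchen'] (min_width=12, slack=3)
Line 4: ['segment'] (min_width=7, slack=8)
Line 5: ['developer', 'salt'] (min_width=14, slack=1)
Line 6: ['low', 'take', 'memory'] (min_width=15, slack=0)
Line 7: ['computer', 'golden'] (min_width=15, slack=0)
Line 8: ['page'] (min_width=4, slack=11)

Answer: |up          cup|
|chemistry tower|
|play    kitchen|
|segment        |
|developer  salt|
|low take memory|
|computer golden|
|page           |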